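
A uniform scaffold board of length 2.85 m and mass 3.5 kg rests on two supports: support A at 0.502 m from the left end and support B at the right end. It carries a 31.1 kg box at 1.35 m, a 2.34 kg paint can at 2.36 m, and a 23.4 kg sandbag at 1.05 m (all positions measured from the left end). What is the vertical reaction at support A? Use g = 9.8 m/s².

R_A ≈ 396 N

About support B:
Beam weight: 3.5 × 9.8 = 34.3 N down at 1.425 m → arm 1.425 m, τ = 34.3 × 1.425 = 48.88 N·m counterclockwise.
Box: 31.1 × 9.8 = 304.8 N down at 1.35 m → arm 1.5 m, τ = 304.8 × 1.5 = 457.2 N·m counterclockwise.
Paint can: 2.34 × 9.8 = 22.93 N down at 2.36 m → arm 0.49 m, τ = 22.93 × 0.49 = 11.24 N·m counterclockwise.
Sandbag: 23.4 × 9.8 = 229.3 N down at 1.05 m → arm 1.8 m, τ = 229.3 × 1.8 = 412.7 N·m counterclockwise.
Net load moment about support B = 930 N·m counterclockwise.
Reaction R at support A is upward at 0.502 m, arm 2.348 m → moment R × 2.348 clockwise.
Balancing moments: R × 2.348 = 930, giving R = 396 N.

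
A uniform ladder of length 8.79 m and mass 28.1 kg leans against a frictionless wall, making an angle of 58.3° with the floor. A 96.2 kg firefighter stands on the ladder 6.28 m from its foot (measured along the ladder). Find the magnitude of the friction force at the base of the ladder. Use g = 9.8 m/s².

f ≈ 501 N

About the foot of the ladder:
Ladder weight 28.1×9.8 = 275.4 N acts at 4.395 m along the ladder; its horizontal arm is 4.395·cos58.3° = 2.309 m → τ = 635.9 N·m clockwise.
Firefighter: 96.2×9.8 = 942.8 N at 6.28 m → arm 3.3 m → τ = 3111 N·m clockwise.
Wall normal N acts horizontally at the top; its moment arm is the height L sinθ = 8.79·sin58.3° = 7.479 m, counterclockwise.
Setting net torque to zero: N × 7.479 = 3747 → N = 501 N.
ΣFx = 0: friction at the foot balances the wall's push, so f = N_wall = 501 N.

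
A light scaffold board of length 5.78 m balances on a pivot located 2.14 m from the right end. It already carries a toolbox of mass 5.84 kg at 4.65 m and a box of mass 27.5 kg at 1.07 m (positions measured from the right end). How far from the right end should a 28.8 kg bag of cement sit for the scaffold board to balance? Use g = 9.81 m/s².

About the pivot (at 2.14 m from the right end):
Toolbox: 5.84 × 9.81 = 57.29 N down at 4.65 m → arm 2.51 m, τ = 57.29 × 2.51 = 143.8 N·m counterclockwise.
Box: 27.5 × 9.81 = 269.8 N down at 1.07 m → arm 1.07 m, τ = 269.8 × 1.07 = 288.7 N·m clockwise.
Net moment of existing loads = 144.9 N·m clockwise.
The bag of cement weighs 28.8 × 9.81 = 282.5 N and must supply an equal counterclockwise moment, so its lever arm about the pivot is 144.9 / 282.5 = 0.513 m.
That puts it at 2.14 + 0.513 = 2.65 m from the right end.

x ≈ 2.65 m from the right end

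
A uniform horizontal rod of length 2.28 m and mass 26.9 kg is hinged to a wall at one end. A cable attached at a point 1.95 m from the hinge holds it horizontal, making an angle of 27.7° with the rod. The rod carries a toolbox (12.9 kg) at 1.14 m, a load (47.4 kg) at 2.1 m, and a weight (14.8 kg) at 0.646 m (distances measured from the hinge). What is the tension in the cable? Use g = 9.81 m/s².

T ≈ 1670 N

Sum moments about the hinge (the unknown hinge reaction has zero arm there).
Beam weight: 26.9 × 9.81 = 263.9 N down at 1.14 m → arm 1.14 m, τ = 263.9 × 1.14 = 300.8 N·m clockwise.
Toolbox: 12.9 × 9.81 = 126.5 N down at 1.14 m → arm 1.14 m, τ = 126.5 × 1.14 = 144.2 N·m clockwise.
Load: 47.4 × 9.81 = 465 N down at 2.1 m → arm 2.1 m, τ = 465 × 2.1 = 976.5 N·m clockwise.
Weight: 14.8 × 9.81 = 145.2 N down at 0.646 m → arm 0.646 m, τ = 145.2 × 0.646 = 93.8 N·m clockwise.
Total clockwise load moment = 1515 N·m.
The cable tension T acts at 1.95 m; only its component perpendicular to the rod, T sinθ, produces torque. sin 27.7° = 0.4648.
Balancing moments: T × 1.95 × 0.4648 = 1515, giving T = 1515 / 0.9064 = 1670 N.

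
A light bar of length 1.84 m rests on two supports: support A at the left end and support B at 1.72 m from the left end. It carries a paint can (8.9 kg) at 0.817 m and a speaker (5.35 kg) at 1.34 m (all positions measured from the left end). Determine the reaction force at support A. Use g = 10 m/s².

R_A ≈ 58.5 N

Choose support B as the axis so its reaction then has zero moment arm.
Paint can: 8.9 × 10 = 89 N down at 0.817 m → arm 0.903 m, τ = 89 × 0.903 = 80.37 N·m counterclockwise.
Speaker: 5.35 × 10 = 53.5 N down at 1.34 m → arm 0.38 m, τ = 53.5 × 0.38 = 20.33 N·m counterclockwise.
Net load moment about support B = 100.7 N·m counterclockwise.
Reaction R at support A is upward at 0 m, arm 1.72 m → moment R × 1.72 clockwise.
Balancing moments: R × 1.72 = 100.7, giving R = 58.5 N.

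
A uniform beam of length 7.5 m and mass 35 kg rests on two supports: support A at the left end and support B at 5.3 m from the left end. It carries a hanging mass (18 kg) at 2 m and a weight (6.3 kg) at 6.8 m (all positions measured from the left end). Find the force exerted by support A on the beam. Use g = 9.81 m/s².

R_A ≈ 193 N

Choose support B as the axis so its reaction then has zero moment arm.
Beam weight: 35 × 9.81 = 343.4 N down at 3.75 m → arm 1.55 m, τ = 343.4 × 1.55 = 532.3 N·m counterclockwise.
Hanging mass: 18 × 9.81 = 176.6 N down at 2 m → arm 3.3 m, τ = 176.6 × 3.3 = 582.8 N·m counterclockwise.
Weight: 6.3 × 9.81 = 61.8 N down at 6.8 m → arm 1.5 m, τ = 61.8 × 1.5 = 92.7 N·m clockwise.
Net load moment about support B = 1022 N·m counterclockwise.
Reaction R at support A is upward at 0 m, arm 5.3 m → moment R × 5.3 clockwise.
Setting net torque to zero: R × 5.3 = 1022 → R = 193 N.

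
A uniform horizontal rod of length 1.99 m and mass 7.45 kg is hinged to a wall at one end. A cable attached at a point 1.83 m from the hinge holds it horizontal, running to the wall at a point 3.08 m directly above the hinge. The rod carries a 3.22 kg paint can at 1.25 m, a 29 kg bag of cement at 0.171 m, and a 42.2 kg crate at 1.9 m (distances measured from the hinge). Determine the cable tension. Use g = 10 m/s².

Taking torques about the hinge:
Beam weight: 7.45 × 10 = 74.5 N down at 0.995 m → arm 0.995 m, τ = 74.5 × 0.995 = 74.13 N·m clockwise.
Paint can: 3.22 × 10 = 32.2 N down at 1.25 m → arm 1.25 m, τ = 32.2 × 1.25 = 40.25 N·m clockwise.
Bag of cement: 29 × 10 = 290 N down at 0.171 m → arm 0.171 m, τ = 290 × 0.171 = 49.59 N·m clockwise.
Crate: 42.2 × 10 = 422 N down at 1.9 m → arm 1.9 m, τ = 422 × 1.9 = 801.8 N·m clockwise.
Total clockwise load moment = 965.8 N·m.
The cable tension T acts at 1.83 m; only its component perpendicular to the rod, T sinθ, produces torque. sinθ = h/√(h²+d²) = 3.08/√(3.08²+1.83²) = 0.8597.
For rotational equilibrium, T × 1.83 × 0.8597 = 965.8, so T = 965.8 / 1.573 = 614 N.

T ≈ 614 N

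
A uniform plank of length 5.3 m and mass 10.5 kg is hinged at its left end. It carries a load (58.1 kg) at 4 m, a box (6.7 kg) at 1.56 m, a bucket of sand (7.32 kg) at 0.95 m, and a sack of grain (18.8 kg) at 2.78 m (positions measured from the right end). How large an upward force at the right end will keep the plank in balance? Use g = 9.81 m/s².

F ≈ 384 N

Take moments about the left end.
Beam weight: 10.5 × 9.81 = 103 N down at 2.65 m → arm 2.65 m, τ = 103 × 2.65 = 272.9 N·m clockwise.
Load: 58.1 × 9.81 = 570 N down at 4 m → arm 1.3 m, τ = 570 × 1.3 = 741 N·m clockwise.
Box: 6.7 × 9.81 = 65.73 N down at 1.56 m → arm 3.74 m, τ = 65.73 × 3.74 = 245.8 N·m clockwise.
Bucket of sand: 7.32 × 9.81 = 71.81 N down at 0.95 m → arm 4.35 m, τ = 71.81 × 4.35 = 312.4 N·m clockwise.
Sack of grain: 18.8 × 9.81 = 184.4 N down at 2.78 m → arm 2.52 m, τ = 184.4 × 2.52 = 464.7 N·m clockwise.
Net moment of the loads = 2037 N·m clockwise.
The upward force F acts at the right end, arm 5.3 m, giving F × 5.3 counterclockwise.
For rotational equilibrium, F × 5.3 = 2037, so F = 2037 / 5.3 = 384 N.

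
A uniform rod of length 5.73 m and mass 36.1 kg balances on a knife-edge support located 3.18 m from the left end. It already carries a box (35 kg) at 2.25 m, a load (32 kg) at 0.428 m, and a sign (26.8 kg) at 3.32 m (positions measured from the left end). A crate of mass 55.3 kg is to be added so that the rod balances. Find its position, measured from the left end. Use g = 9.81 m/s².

About the knife-edge support (at 3.18 m from the left end):
Beam weight: 36.1 × 9.81 = 354.1 N down at 2.865 m → arm 0.315 m, τ = 354.1 × 0.315 = 111.5 N·m counterclockwise.
Box: 35 × 9.81 = 343.4 N down at 2.25 m → arm 0.93 m, τ = 343.4 × 0.93 = 319.4 N·m counterclockwise.
Load: 32 × 9.81 = 313.9 N down at 0.428 m → arm 2.752 m, τ = 313.9 × 2.752 = 863.9 N·m counterclockwise.
Sign: 26.8 × 9.81 = 262.9 N down at 3.32 m → arm 0.14 m, τ = 262.9 × 0.14 = 36.81 N·m clockwise.
Net moment of existing loads = 1258 N·m counterclockwise.
The crate weighs 55.3 × 9.81 = 542.5 N and must supply an equal clockwise moment, so its lever arm about the knife-edge support is 1258 / 542.5 = 2.32 m.
That puts it at 3.18 + 2.32 = 5.5 m from the left end.

x ≈ 5.5 m from the left end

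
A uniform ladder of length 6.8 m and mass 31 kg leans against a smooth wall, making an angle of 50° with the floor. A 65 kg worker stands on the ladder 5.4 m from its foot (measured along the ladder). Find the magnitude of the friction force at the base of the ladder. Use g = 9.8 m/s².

About the foot of the ladder:
Ladder weight 31×9.8 = 303.8 N acts at 3.4 m along the ladder; its horizontal arm is 3.4·cos50° = 2.185 m → τ = 663.8 N·m clockwise.
Worker: 65×9.8 = 637 N at 5.4 m → arm 3.471 m → τ = 2211 N·m clockwise.
Wall normal N acts horizontally at the top; its moment arm is the height L sinθ = 6.8·sin50° = 5.209 m, counterclockwise.
For rotational equilibrium, N × 5.209 = 2875, so N = 552 N.
ΣFx = 0: friction at the foot balances the wall's push, so f = N_wall = 552 N.

f ≈ 552 N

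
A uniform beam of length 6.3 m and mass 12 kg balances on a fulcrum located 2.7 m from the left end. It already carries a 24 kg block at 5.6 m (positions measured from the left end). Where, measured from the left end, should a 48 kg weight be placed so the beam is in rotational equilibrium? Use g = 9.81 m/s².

x ≈ 1.14 m from the left end

Take moments about the fulcrum (at 2.7 m from the left end).
Beam weight: 12 × 9.81 = 117.7 N down at 3.15 m → arm 0.45 m, τ = 117.7 × 0.45 = 52.97 N·m clockwise.
Block: 24 × 9.81 = 235.4 N down at 5.6 m → arm 2.9 m, τ = 235.4 × 2.9 = 682.7 N·m clockwise.
Net moment of existing loads = 735.7 N·m clockwise.
The weight weighs 48 × 9.81 = 470.9 N and must supply an equal counterclockwise moment, so its lever arm about the fulcrum is 735.7 / 470.9 = 1.56 m.
That puts it at 2.7 − 1.56 = 1.14 m from the left end.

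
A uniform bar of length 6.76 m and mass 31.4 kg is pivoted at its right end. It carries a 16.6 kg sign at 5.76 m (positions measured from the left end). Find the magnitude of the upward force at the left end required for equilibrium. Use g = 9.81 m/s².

F ≈ 178 N

About the right end:
Beam weight: 31.4 × 9.81 = 308 N down at 3.38 m → arm 3.38 m, τ = 308 × 3.38 = 1041 N·m counterclockwise.
Sign: 16.6 × 9.81 = 162.8 N down at 5.76 m → arm 1 m, τ = 162.8 × 1 = 162.8 N·m counterclockwise.
Net moment of the loads = 1204 N·m counterclockwise.
The upward force F acts at the left end, arm 6.76 m, giving F × 6.76 clockwise.
Setting net torque to zero: F × 6.76 = 1204 → F = 1204 / 6.76 = 178 N.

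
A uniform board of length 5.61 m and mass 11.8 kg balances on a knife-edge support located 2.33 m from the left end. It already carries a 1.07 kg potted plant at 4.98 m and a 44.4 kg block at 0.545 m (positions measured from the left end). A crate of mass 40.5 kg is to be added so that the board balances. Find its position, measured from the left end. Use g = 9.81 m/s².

x ≈ 4.08 m from the left end

Choose the knife-edge support (at 2.33 m from the left end) as the axis so the support reaction has zero arm there.
Beam weight: 11.8 × 9.81 = 115.8 N down at 2.805 m → arm 0.475 m, τ = 115.8 × 0.475 = 55 N·m clockwise.
Potted plant: 1.07 × 9.81 = 10.5 N down at 4.98 m → arm 2.65 m, τ = 10.5 × 2.65 = 27.82 N·m clockwise.
Block: 44.4 × 9.81 = 435.6 N down at 0.545 m → arm 1.785 m, τ = 435.6 × 1.785 = 777.5 N·m counterclockwise.
Net moment of existing loads = 694.7 N·m counterclockwise.
The crate weighs 40.5 × 9.81 = 397.3 N and must supply an equal clockwise moment, so its lever arm about the knife-edge support is 694.7 / 397.3 = 1.75 m.
That puts it at 2.33 + 1.75 = 4.08 m from the left end.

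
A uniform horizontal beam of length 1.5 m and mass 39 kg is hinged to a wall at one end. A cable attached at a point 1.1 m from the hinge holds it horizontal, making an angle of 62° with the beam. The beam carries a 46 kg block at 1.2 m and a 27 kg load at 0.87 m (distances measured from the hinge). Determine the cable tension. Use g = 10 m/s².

T ≈ 1110 N

Choose the hinge as the axis so the unknown hinge reaction has zero arm there.
Beam weight: 39 × 10 = 390 N down at 0.75 m → arm 0.75 m, τ = 390 × 0.75 = 292.5 N·m clockwise.
Block: 46 × 10 = 460 N down at 1.2 m → arm 1.2 m, τ = 460 × 1.2 = 552 N·m clockwise.
Load: 27 × 10 = 270 N down at 0.87 m → arm 0.87 m, τ = 270 × 0.87 = 234.9 N·m clockwise.
Total clockwise load moment = 1079 N·m.
The cable tension T acts at 1.1 m; only its component perpendicular to the beam, T sinθ, produces torque. sin 62° = 0.8829.
Setting net torque to zero: T × 1.1 × 0.8829 = 1079 → T = 1079 / 0.9712 = 1110 N.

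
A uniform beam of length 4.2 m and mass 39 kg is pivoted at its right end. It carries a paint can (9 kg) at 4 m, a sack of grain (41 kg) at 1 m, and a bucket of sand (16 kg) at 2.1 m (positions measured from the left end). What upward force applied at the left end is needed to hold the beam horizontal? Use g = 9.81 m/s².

Sum moments about the right end (the unknown pivot reaction has zero arm there).
Beam weight: 39 × 9.81 = 382.6 N down at 2.1 m → arm 2.1 m, τ = 382.6 × 2.1 = 803.5 N·m counterclockwise.
Paint can: 9 × 9.81 = 88.29 N down at 4 m → arm 0.2 m, τ = 88.29 × 0.2 = 17.66 N·m counterclockwise.
Sack of grain: 41 × 9.81 = 402.2 N down at 1 m → arm 3.2 m, τ = 402.2 × 3.2 = 1287 N·m counterclockwise.
Bucket of sand: 16 × 9.81 = 157 N down at 2.1 m → arm 2.1 m, τ = 157 × 2.1 = 329.7 N·m counterclockwise.
Net moment of the loads = 2438 N·m counterclockwise.
The upward force F acts at the left end, arm 4.2 m, giving F × 4.2 clockwise.
Balancing moments: F × 4.2 = 2438, giving F = 2438 / 4.2 = 580 N.

F ≈ 580 N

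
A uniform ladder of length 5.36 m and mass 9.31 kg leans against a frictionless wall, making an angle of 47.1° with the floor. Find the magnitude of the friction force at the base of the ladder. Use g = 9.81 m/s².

About the foot of the ladder:
Ladder weight 9.31×9.81 = 91.33 N acts at 2.68 m along the ladder; its horizontal arm is 2.68·cos47.1° = 1.824 m → τ = 166.6 N·m clockwise.
Wall normal N acts horizontally at the top; its moment arm is the height L sinθ = 5.36·sin47.1° = 3.926 m, counterclockwise.
Setting net torque to zero: N × 3.926 = 166.6 → N = 42.4 N.
ΣFx = 0: friction at the foot balances the wall's push, so f = N_wall = 42.4 N.

f ≈ 42.4 N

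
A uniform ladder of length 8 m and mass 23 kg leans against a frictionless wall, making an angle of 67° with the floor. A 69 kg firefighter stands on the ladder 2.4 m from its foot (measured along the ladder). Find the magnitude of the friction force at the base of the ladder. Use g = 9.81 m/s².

Sum moments about the foot of the ladder (the floor normal and friction both act there and drop out).
Ladder weight 23×9.81 = 225.6 N acts at 4 m along the ladder; its horizontal arm is 4·cos67° = 1.563 m → τ = 352.6 N·m clockwise.
Firefighter: 69×9.81 = 676.9 N at 2.4 m → arm 0.9378 m → τ = 634.8 N·m clockwise.
Wall normal N acts horizontally at the top; its moment arm is the height L sinθ = 8·sin67° = 7.364 m, counterclockwise.
Balancing moments: N × 7.364 = 987.4, giving N = 134 N.
ΣFx = 0: friction at the foot balances the wall's push, so f = N_wall = 134 N.

f ≈ 134 N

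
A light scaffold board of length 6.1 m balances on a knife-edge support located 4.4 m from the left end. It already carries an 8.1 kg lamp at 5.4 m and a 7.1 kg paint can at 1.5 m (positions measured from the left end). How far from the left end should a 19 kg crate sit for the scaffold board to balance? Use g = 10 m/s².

Taking torques about the knife-edge support (at 4.4 m from the left end):
Lamp: 8.1 × 10 = 81 N down at 5.4 m → arm 1 m, τ = 81 × 1 = 81 N·m clockwise.
Paint can: 7.1 × 10 = 71 N down at 1.5 m → arm 2.9 m, τ = 71 × 2.9 = 205.9 N·m counterclockwise.
Net moment of existing loads = 124.9 N·m counterclockwise.
The crate weighs 19 × 10 = 190 N and must supply an equal clockwise moment, so its lever arm about the knife-edge support is 124.9 / 190 = 0.657 m.
That puts it at 4.4 + 0.657 = 5.06 m from the left end.

x ≈ 5.06 m from the left end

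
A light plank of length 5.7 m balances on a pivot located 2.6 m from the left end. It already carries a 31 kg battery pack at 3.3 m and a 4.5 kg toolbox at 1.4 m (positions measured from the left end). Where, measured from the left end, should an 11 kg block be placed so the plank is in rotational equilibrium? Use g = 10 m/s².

x ≈ 1.12 m from the left end

Choose the pivot (at 2.6 m from the left end) as the axis so the support reaction has zero arm there.
Battery pack: 31 × 10 = 310 N down at 3.3 m → arm 0.7 m, τ = 310 × 0.7 = 217 N·m clockwise.
Toolbox: 4.5 × 10 = 45 N down at 1.4 m → arm 1.2 m, τ = 45 × 1.2 = 54 N·m counterclockwise.
Net moment of existing loads = 163 N·m clockwise.
The block weighs 11 × 10 = 110 N and must supply an equal counterclockwise moment, so its lever arm about the pivot is 163 / 110 = 1.48 m.
That puts it at 2.6 − 1.48 = 1.12 m from the left end.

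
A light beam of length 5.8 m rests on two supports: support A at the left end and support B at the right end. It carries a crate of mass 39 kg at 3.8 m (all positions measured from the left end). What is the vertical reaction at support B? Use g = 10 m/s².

Take moments about support A.
Crate: 39 × 10 = 390 N down at 3.8 m → arm 3.8 m, τ = 390 × 3.8 = 1482 N·m clockwise.
Net load moment about support A = 1482 N·m clockwise.
Reaction R at support B is upward at 5.8 m, arm 5.8 m → moment R × 5.8 counterclockwise.
Balancing moments: R × 5.8 = 1482, giving R = 256 N.

R_B ≈ 256 N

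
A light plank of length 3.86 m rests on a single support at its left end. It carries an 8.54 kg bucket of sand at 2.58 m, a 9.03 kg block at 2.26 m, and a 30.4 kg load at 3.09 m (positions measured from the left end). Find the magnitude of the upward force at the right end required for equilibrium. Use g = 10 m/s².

F ≈ 353 N

Choose the left end as the axis so the unknown pivot reaction has zero arm there.
Bucket of sand: 8.54 × 10 = 85.4 N down at 2.58 m → arm 2.58 m, τ = 85.4 × 2.58 = 220.3 N·m clockwise.
Block: 9.03 × 10 = 90.3 N down at 2.26 m → arm 2.26 m, τ = 90.3 × 2.26 = 204.1 N·m clockwise.
Load: 30.4 × 10 = 304 N down at 3.09 m → arm 3.09 m, τ = 304 × 3.09 = 939.4 N·m clockwise.
Net moment of the loads = 1364 N·m clockwise.
The upward force F acts at the right end, arm 3.86 m, giving F × 3.86 counterclockwise.
Balancing moments: F × 3.86 = 1364, giving F = 1364 / 3.86 = 353 N.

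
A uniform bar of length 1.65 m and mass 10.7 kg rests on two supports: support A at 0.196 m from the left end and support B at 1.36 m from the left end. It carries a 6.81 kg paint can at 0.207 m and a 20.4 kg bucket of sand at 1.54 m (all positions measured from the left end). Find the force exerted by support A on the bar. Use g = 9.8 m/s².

Taking torques about support B:
Beam weight: 10.7 × 9.8 = 104.9 N down at 0.825 m → arm 0.535 m, τ = 104.9 × 0.535 = 56.12 N·m counterclockwise.
Paint can: 6.81 × 9.8 = 66.74 N down at 0.207 m → arm 1.153 m, τ = 66.74 × 1.153 = 76.95 N·m counterclockwise.
Bucket of sand: 20.4 × 9.8 = 199.9 N down at 1.54 m → arm 0.18 m, τ = 199.9 × 0.18 = 35.98 N·m clockwise.
Net load moment about support B = 97.09 N·m counterclockwise.
Reaction R at support A is upward at 0.196 m, arm 1.164 m → moment R × 1.164 clockwise.
For rotational equilibrium, R × 1.164 = 97.09, so R = 83.4 N.

R_A ≈ 83.4 N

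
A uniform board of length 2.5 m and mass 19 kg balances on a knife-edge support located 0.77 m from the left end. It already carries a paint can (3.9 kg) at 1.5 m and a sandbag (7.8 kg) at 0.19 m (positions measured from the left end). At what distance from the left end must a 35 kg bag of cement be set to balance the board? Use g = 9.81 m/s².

Choose the knife-edge support (at 0.77 m from the left end) as the axis so the support reaction has zero arm there.
Beam weight: 19 × 9.81 = 186.4 N down at 1.25 m → arm 0.48 m, τ = 186.4 × 0.48 = 89.47 N·m clockwise.
Paint can: 3.9 × 9.81 = 38.26 N down at 1.5 m → arm 0.73 m, τ = 38.26 × 0.73 = 27.93 N·m clockwise.
Sandbag: 7.8 × 9.81 = 76.52 N down at 0.19 m → arm 0.58 m, τ = 76.52 × 0.58 = 44.38 N·m counterclockwise.
Net moment of existing loads = 73.02 N·m clockwise.
The bag of cement weighs 35 × 9.81 = 343.4 N and must supply an equal counterclockwise moment, so its lever arm about the knife-edge support is 73.02 / 343.4 = 0.213 m.
That puts it at 0.77 − 0.213 = 0.557 m from the left end.

x ≈ 0.557 m from the left end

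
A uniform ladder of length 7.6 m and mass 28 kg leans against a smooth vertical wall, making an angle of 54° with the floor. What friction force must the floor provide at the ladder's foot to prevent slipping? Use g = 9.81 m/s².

About the foot of the ladder:
Ladder weight 28×9.81 = 274.7 N acts at 3.8 m along the ladder; its horizontal arm is 3.8·cos54° = 2.234 m → τ = 613.7 N·m clockwise.
Wall normal N acts horizontally at the top; its moment arm is the height L sinθ = 7.6·sin54° = 6.149 m, counterclockwise.
For rotational equilibrium, N × 6.149 = 613.7, so N = 99.8 N.
ΣFx = 0: friction at the foot balances the wall's push, so f = N_wall = 99.8 N.

f ≈ 99.8 N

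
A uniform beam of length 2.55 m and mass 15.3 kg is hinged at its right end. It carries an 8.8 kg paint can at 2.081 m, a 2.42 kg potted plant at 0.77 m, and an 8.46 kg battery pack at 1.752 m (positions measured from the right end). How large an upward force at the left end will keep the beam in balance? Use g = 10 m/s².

F ≈ 214 N

Taking torques about the right end:
Beam weight: 15.3 × 10 = 153 N down at 1.275 m → arm 1.275 m, τ = 153 × 1.275 = 195.1 N·m counterclockwise.
Paint can: 8.8 × 10 = 88 N down at 2.081 m → arm 2.081 m, τ = 88 × 2.081 = 183.1 N·m counterclockwise.
Potted plant: 2.42 × 10 = 24.2 N down at 0.77 m → arm 0.77 m, τ = 24.2 × 0.77 = 18.63 N·m counterclockwise.
Battery pack: 8.46 × 10 = 84.6 N down at 1.752 m → arm 1.752 m, τ = 84.6 × 1.752 = 148.2 N·m counterclockwise.
Net moment of the loads = 545 N·m counterclockwise.
The upward force F acts at the left end, arm 2.55 m, giving F × 2.55 clockwise.
Setting net torque to zero: F × 2.55 = 545 → F = 545 / 2.55 = 214 N.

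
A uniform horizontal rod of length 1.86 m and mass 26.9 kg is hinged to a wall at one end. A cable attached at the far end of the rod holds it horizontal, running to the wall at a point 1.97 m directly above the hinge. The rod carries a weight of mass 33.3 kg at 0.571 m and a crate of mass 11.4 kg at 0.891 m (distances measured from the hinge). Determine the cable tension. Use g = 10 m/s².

T ≈ 401 N

Taking torques about the hinge:
Beam weight: 26.9 × 10 = 269 N down at 0.93 m → arm 0.93 m, τ = 269 × 0.93 = 250.2 N·m clockwise.
Weight: 33.3 × 10 = 333 N down at 0.571 m → arm 0.571 m, τ = 333 × 0.571 = 190.1 N·m clockwise.
Crate: 11.4 × 10 = 114 N down at 0.891 m → arm 0.891 m, τ = 114 × 0.891 = 101.6 N·m clockwise.
Total clockwise load moment = 541.9 N·m.
The cable tension T acts at 1.86 m; only its component perpendicular to the rod, T sinθ, produces torque. sinθ = h/√(h²+d²) = 1.97/√(1.97²+1.86²) = 0.7271.
Balancing moments: T × 1.86 × 0.7271 = 541.9, giving T = 541.9 / 1.352 = 401 N.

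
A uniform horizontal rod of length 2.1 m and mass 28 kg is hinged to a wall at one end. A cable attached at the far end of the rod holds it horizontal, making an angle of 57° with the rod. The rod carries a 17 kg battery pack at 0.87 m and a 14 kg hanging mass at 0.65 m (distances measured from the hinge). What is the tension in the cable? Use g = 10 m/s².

T ≈ 303 N

Sum moments about the hinge (the unknown hinge reaction has zero arm there).
Beam weight: 28 × 10 = 280 N down at 1.05 m → arm 1.05 m, τ = 280 × 1.05 = 294 N·m clockwise.
Battery pack: 17 × 10 = 170 N down at 0.87 m → arm 0.87 m, τ = 170 × 0.87 = 147.9 N·m clockwise.
Hanging mass: 14 × 10 = 140 N down at 0.65 m → arm 0.65 m, τ = 140 × 0.65 = 91 N·m clockwise.
Total clockwise load moment = 532.9 N·m.
The cable tension T acts at 2.1 m; only its component perpendicular to the rod, T sinθ, produces torque. sin 57° = 0.8387.
Balancing moments: T × 2.1 × 0.8387 = 532.9, giving T = 532.9 / 1.761 = 303 N.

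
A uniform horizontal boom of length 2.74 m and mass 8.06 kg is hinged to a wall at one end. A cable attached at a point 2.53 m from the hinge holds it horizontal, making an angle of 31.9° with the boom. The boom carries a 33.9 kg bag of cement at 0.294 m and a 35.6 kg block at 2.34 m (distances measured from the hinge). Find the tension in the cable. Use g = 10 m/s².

Sum moments about the hinge (the unknown hinge reaction has zero arm there).
Beam weight: 8.06 × 10 = 80.6 N down at 1.37 m → arm 1.37 m, τ = 80.6 × 1.37 = 110.4 N·m clockwise.
Bag of cement: 33.9 × 10 = 339 N down at 0.294 m → arm 0.294 m, τ = 339 × 0.294 = 99.67 N·m clockwise.
Block: 35.6 × 10 = 356 N down at 2.34 m → arm 2.34 m, τ = 356 × 2.34 = 833 N·m clockwise.
Total clockwise load moment = 1043 N·m.
The cable tension T acts at 2.53 m; only its component perpendicular to the boom, T sinθ, produces torque. sin 31.9° = 0.5284.
For rotational equilibrium, T × 2.53 × 0.5284 = 1043, so T = 1043 / 1.337 = 780 N.

T ≈ 780 N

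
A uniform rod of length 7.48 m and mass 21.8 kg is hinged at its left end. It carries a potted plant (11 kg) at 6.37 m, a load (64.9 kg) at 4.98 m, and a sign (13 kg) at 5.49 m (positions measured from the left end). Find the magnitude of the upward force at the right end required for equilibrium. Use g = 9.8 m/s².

F ≈ 716 N

Choose the left end as the axis so the unknown pivot reaction has zero arm there.
Beam weight: 21.8 × 9.8 = 213.6 N down at 3.74 m → arm 3.74 m, τ = 213.6 × 3.74 = 798.9 N·m clockwise.
Potted plant: 11 × 9.8 = 107.8 N down at 6.37 m → arm 6.37 m, τ = 107.8 × 6.37 = 686.7 N·m clockwise.
Load: 64.9 × 9.8 = 636 N down at 4.98 m → arm 4.98 m, τ = 636 × 4.98 = 3167 N·m clockwise.
Sign: 13 × 9.8 = 127.4 N down at 5.49 m → arm 5.49 m, τ = 127.4 × 5.49 = 699.4 N·m clockwise.
Net moment of the loads = 5352 N·m clockwise.
The upward force F acts at the right end, arm 7.48 m, giving F × 7.48 counterclockwise.
Balancing moments: F × 7.48 = 5352, giving F = 5352 / 7.48 = 716 N.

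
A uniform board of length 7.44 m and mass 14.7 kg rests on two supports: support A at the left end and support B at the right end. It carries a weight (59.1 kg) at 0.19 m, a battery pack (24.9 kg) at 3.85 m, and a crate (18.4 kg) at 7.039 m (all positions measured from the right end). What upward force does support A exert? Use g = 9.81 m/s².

About support B:
Beam weight: 14.7 × 9.81 = 144.2 N down at 3.72 m → arm 3.72 m, τ = 144.2 × 3.72 = 536.4 N·m counterclockwise.
Weight: 59.1 × 9.81 = 579.8 N down at 0.19 m → arm 0.19 m, τ = 579.8 × 0.19 = 110.2 N·m counterclockwise.
Battery pack: 24.9 × 9.81 = 244.3 N down at 3.85 m → arm 3.85 m, τ = 244.3 × 3.85 = 940.6 N·m counterclockwise.
Crate: 18.4 × 9.81 = 180.5 N down at 7.039 m → arm 7.039 m, τ = 180.5 × 7.039 = 1271 N·m counterclockwise.
Net load moment about support B = 2858 N·m counterclockwise.
Reaction R at support A is upward at 7.44 m, arm 7.44 m → moment R × 7.44 clockwise.
Setting net torque to zero: R × 7.44 = 2858 → R = 384 N.

R_A ≈ 384 N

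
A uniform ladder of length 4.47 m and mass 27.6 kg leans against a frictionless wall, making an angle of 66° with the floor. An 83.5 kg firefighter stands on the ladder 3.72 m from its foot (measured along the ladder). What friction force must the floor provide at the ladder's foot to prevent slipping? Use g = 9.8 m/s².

f ≈ 363 N

About the foot of the ladder:
Ladder weight 27.6×9.8 = 270.5 N acts at 2.235 m along the ladder; its horizontal arm is 2.235·cos66° = 0.9091 m → τ = 245.9 N·m clockwise.
Firefighter: 83.5×9.8 = 818.3 N at 3.72 m → arm 1.513 m → τ = 1238 N·m clockwise.
Wall normal N acts horizontally at the top; its moment arm is the height L sinθ = 4.47·sin66° = 4.084 m, counterclockwise.
Setting net torque to zero: N × 4.084 = 1484 → N = 363 N.
ΣFx = 0: friction at the foot balances the wall's push, so f = N_wall = 363 N.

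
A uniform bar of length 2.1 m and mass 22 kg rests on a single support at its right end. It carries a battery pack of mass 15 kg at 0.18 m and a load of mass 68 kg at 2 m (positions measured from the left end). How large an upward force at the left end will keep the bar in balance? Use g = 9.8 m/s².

Take moments about the right end.
Beam weight: 22 × 9.8 = 215.6 N down at 1.05 m → arm 1.05 m, τ = 215.6 × 1.05 = 226.4 N·m counterclockwise.
Battery pack: 15 × 9.8 = 147 N down at 0.18 m → arm 1.92 m, τ = 147 × 1.92 = 282.2 N·m counterclockwise.
Load: 68 × 9.8 = 666.4 N down at 2 m → arm 0.1 m, τ = 666.4 × 0.1 = 66.64 N·m counterclockwise.
Net moment of the loads = 575.2 N·m counterclockwise.
The upward force F acts at the left end, arm 2.1 m, giving F × 2.1 clockwise.
For rotational equilibrium, F × 2.1 = 575.2, so F = 575.2 / 2.1 = 274 N.

F ≈ 274 N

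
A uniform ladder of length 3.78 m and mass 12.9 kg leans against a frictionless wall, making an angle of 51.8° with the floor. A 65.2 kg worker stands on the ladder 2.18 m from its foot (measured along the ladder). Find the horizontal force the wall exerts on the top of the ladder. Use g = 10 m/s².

N_wall ≈ 347 N

Take moments about the foot of the ladder.
Ladder weight 12.9×10 = 129 N acts at 1.89 m along the ladder; its horizontal arm is 1.89·cos51.8° = 1.169 m → τ = 150.8 N·m clockwise.
Worker: 65.2×10 = 652 N at 2.18 m → arm 1.348 m → τ = 878.9 N·m clockwise.
Wall normal N acts horizontally at the top; its moment arm is the height L sinθ = 3.78·sin51.8° = 2.971 m, counterclockwise.
For rotational equilibrium, N × 2.971 = 1030, so N = 347 N.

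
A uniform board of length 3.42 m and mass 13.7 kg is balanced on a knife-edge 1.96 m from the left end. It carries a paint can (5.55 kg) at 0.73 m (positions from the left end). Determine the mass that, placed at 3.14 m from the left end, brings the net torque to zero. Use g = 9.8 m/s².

m ≈ 8.69 kg

Take moments about the knife-edge (at 1.96 m from the left end).
Beam weight: 13.7 × 9.8 = 134.3 N down at 1.71 m → arm 0.25 m, τ = 134.3 × 0.25 = 33.58 N·m counterclockwise.
Paint can: 5.55 × 9.8 = 54.39 N down at 0.73 m → arm 1.23 m, τ = 54.39 × 1.23 = 66.9 N·m counterclockwise.
Net moment of known loads = 100.5 N·m counterclockwise.
An unknown mass m at 3.14 m has arm 1.18 m; its moment is m·g·1.18 clockwise.
Στ = 0 ⇒ m × 9.8 × 1.18 = 100.5 ⇒ m = 100.5 / (9.8 × 1.18) = 8.69 kg.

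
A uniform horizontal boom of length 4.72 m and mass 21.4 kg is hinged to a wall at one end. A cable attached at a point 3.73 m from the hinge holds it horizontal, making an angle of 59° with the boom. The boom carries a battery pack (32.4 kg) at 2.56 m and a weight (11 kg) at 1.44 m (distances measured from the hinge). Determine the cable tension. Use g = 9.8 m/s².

Choose the hinge as the axis so the unknown hinge reaction has zero arm there.
Beam weight: 21.4 × 9.8 = 209.7 N down at 2.36 m → arm 2.36 m, τ = 209.7 × 2.36 = 494.9 N·m clockwise.
Battery pack: 32.4 × 9.8 = 317.5 N down at 2.56 m → arm 2.56 m, τ = 317.5 × 2.56 = 812.8 N·m clockwise.
Weight: 11 × 9.8 = 107.8 N down at 1.44 m → arm 1.44 m, τ = 107.8 × 1.44 = 155.2 N·m clockwise.
Total clockwise load moment = 1463 N·m.
The cable tension T acts at 3.73 m; only its component perpendicular to the boom, T sinθ, produces torque. sin 59° = 0.8572.
Balancing moments: T × 3.73 × 0.8572 = 1463, giving T = 1463 / 3.197 = 458 N.

T ≈ 458 N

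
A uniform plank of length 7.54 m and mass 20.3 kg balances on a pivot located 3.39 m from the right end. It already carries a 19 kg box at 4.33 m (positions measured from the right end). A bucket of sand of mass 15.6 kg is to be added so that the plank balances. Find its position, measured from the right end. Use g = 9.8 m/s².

Take moments about the pivot (at 3.39 m from the right end).
Beam weight: 20.3 × 9.8 = 198.9 N down at 3.77 m → arm 0.38 m, τ = 198.9 × 0.38 = 75.58 N·m counterclockwise.
Box: 19 × 9.8 = 186.2 N down at 4.33 m → arm 0.94 m, τ = 186.2 × 0.94 = 175 N·m counterclockwise.
Net moment of existing loads = 250.6 N·m counterclockwise.
The bucket of sand weighs 15.6 × 9.8 = 152.9 N and must supply an equal clockwise moment, so its lever arm about the pivot is 250.6 / 152.9 = 1.64 m.
That puts it at 3.39 − 1.64 = 1.75 m from the right end.

x ≈ 1.75 m from the right end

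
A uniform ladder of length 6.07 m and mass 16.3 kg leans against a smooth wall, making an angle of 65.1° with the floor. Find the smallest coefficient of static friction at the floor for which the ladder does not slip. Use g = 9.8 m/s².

Take moments about the foot of the ladder.
Ladder weight 16.3×9.8 = 159.7 N acts at 3.035 m along the ladder; its horizontal arm is 3.035·cos65.1° = 1.278 m → τ = 204.1 N·m clockwise.
Wall normal N acts horizontally at the top; its moment arm is the height L sinθ = 6.07·sin65.1° = 5.506 m, counterclockwise.
Balancing moments: N × 5.506 = 204.1, giving N = 37.07 N.
ΣFx = 0 ⇒ f = N_wall = 37.07 N. ΣFy = 0 ⇒ N_floor = 159.7 N.
μ_min = f / N_floor = 37.07 / 159.7 = 0.232.

μ_min ≈ 0.232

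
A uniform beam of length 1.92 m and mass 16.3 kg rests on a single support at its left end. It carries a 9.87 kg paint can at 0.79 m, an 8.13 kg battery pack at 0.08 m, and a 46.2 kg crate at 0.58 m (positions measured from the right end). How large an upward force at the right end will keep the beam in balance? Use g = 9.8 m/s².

Sum moments about the left end (the unknown pivot reaction has zero arm there).
Beam weight: 16.3 × 9.8 = 159.7 N down at 0.96 m → arm 0.96 m, τ = 159.7 × 0.96 = 153.3 N·m clockwise.
Paint can: 9.87 × 9.8 = 96.73 N down at 0.79 m → arm 1.13 m, τ = 96.73 × 1.13 = 109.3 N·m clockwise.
Battery pack: 8.13 × 9.8 = 79.67 N down at 0.08 m → arm 1.84 m, τ = 79.67 × 1.84 = 146.6 N·m clockwise.
Crate: 46.2 × 9.8 = 452.8 N down at 0.58 m → arm 1.34 m, τ = 452.8 × 1.34 = 606.8 N·m clockwise.
Net moment of the loads = 1016 N·m clockwise.
The upward force F acts at the right end, arm 1.92 m, giving F × 1.92 counterclockwise.
Balancing moments: F × 1.92 = 1016, giving F = 1016 / 1.92 = 529 N.

F ≈ 529 N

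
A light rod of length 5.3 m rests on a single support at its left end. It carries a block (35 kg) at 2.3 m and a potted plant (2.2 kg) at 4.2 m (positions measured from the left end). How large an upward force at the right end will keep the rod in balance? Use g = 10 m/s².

Taking torques about the left end:
Block: 35 × 10 = 350 N down at 2.3 m → arm 2.3 m, τ = 350 × 2.3 = 805 N·m clockwise.
Potted plant: 2.2 × 10 = 22 N down at 4.2 m → arm 4.2 m, τ = 22 × 4.2 = 92.4 N·m clockwise.
Net moment of the loads = 897.4 N·m clockwise.
The upward force F acts at the right end, arm 5.3 m, giving F × 5.3 counterclockwise.
Στ = 0 ⇒ F × 5.3 = 897.4 ⇒ F = 897.4 / 5.3 = 169 N.

F ≈ 169 N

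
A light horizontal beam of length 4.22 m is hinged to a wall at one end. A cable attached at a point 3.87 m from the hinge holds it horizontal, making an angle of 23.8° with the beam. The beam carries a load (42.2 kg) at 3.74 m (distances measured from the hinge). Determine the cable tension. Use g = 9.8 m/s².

T ≈ 990 N

About the hinge:
Load: 42.2 × 9.8 = 413.6 N down at 3.74 m → arm 3.74 m, τ = 413.6 × 3.74 = 1547 N·m clockwise.
Total clockwise load moment = 1547 N·m.
The cable tension T acts at 3.87 m; only its component perpendicular to the beam, T sinθ, produces torque. sin 23.8° = 0.4035.
Setting net torque to zero: T × 3.87 × 0.4035 = 1547 → T = 1547 / 1.562 = 990 N.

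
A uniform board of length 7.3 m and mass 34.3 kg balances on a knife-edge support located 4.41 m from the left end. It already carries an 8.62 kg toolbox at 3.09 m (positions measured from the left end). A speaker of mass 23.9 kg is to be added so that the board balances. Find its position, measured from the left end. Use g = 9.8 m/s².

x ≈ 5.98 m from the left end

Taking torques about the knife-edge support (at 4.41 m from the left end):
Beam weight: 34.3 × 9.8 = 336.1 N down at 3.65 m → arm 0.76 m, τ = 336.1 × 0.76 = 255.4 N·m counterclockwise.
Toolbox: 8.62 × 9.8 = 84.48 N down at 3.09 m → arm 1.32 m, τ = 84.48 × 1.32 = 111.5 N·m counterclockwise.
Net moment of existing loads = 366.9 N·m counterclockwise.
The speaker weighs 23.9 × 9.8 = 234.2 N and must supply an equal clockwise moment, so its lever arm about the knife-edge support is 366.9 / 234.2 = 1.57 m.
That puts it at 4.41 + 1.57 = 5.98 m from the left end.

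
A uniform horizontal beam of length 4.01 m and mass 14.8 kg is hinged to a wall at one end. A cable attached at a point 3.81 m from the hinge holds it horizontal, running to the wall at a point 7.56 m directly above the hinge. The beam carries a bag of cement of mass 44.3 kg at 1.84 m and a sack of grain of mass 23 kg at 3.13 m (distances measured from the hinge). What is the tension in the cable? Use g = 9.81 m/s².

T ≈ 528 N

About the hinge:
Beam weight: 14.8 × 9.81 = 145.2 N down at 2.005 m → arm 2.005 m, τ = 145.2 × 2.005 = 291.1 N·m clockwise.
Bag of cement: 44.3 × 9.81 = 434.6 N down at 1.84 m → arm 1.84 m, τ = 434.6 × 1.84 = 799.7 N·m clockwise.
Sack of grain: 23 × 9.81 = 225.6 N down at 3.13 m → arm 3.13 m, τ = 225.6 × 3.13 = 706.1 N·m clockwise.
Total clockwise load moment = 1797 N·m.
The cable tension T acts at 3.81 m; only its component perpendicular to the beam, T sinθ, produces torque. sinθ = h/√(h²+d²) = 7.56/√(7.56²+3.81²) = 0.893.
For rotational equilibrium, T × 3.81 × 0.893 = 1797, so T = 1797 / 3.402 = 528 N.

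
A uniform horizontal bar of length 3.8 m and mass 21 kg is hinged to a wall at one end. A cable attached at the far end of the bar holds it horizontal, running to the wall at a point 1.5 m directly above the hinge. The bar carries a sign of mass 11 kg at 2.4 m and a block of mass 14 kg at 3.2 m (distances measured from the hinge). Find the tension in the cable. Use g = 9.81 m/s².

T ≈ 781 N

About the hinge:
Beam weight: 21 × 9.81 = 206 N down at 1.9 m → arm 1.9 m, τ = 206 × 1.9 = 391.4 N·m clockwise.
Sign: 11 × 9.81 = 107.9 N down at 2.4 m → arm 2.4 m, τ = 107.9 × 2.4 = 259 N·m clockwise.
Block: 14 × 9.81 = 137.3 N down at 3.2 m → arm 3.2 m, τ = 137.3 × 3.2 = 439.4 N·m clockwise.
Total clockwise load moment = 1090 N·m.
The cable tension T acts at 3.8 m; only its component perpendicular to the bar, T sinθ, produces torque. sinθ = h/√(h²+d²) = 1.5/√(1.5²+3.8²) = 0.3672.
For rotational equilibrium, T × 3.8 × 0.3672 = 1090, so T = 1090 / 1.395 = 781 N.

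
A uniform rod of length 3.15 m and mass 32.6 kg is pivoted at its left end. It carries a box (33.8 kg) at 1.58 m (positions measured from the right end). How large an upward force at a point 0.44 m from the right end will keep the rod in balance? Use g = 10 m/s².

About the left end:
Beam weight: 32.6 × 10 = 326 N down at 1.575 m → arm 1.575 m, τ = 326 × 1.575 = 513.4 N·m clockwise.
Box: 33.8 × 10 = 338 N down at 1.58 m → arm 1.57 m, τ = 338 × 1.57 = 530.7 N·m clockwise.
Net moment of the loads = 1044 N·m clockwise.
The upward force F acts at a point 0.44 m from the right end, arm 2.71 m, giving F × 2.71 counterclockwise.
For rotational equilibrium, F × 2.71 = 1044, so F = 1044 / 2.71 = 385 N.

F ≈ 385 N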